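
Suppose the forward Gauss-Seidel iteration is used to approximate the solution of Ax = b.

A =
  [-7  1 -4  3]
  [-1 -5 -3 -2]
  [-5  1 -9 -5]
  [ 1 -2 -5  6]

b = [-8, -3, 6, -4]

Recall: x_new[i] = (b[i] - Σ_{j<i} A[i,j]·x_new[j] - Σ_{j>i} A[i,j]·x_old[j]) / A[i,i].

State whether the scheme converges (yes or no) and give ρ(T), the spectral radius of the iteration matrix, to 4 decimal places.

yes, ρ = 0.9191

A = D + L + U where D = diag(-7, -5, -9, 6).
Gauss-Seidel: T = -(D+L)⁻¹U, row 0 first, T[0,1] = -(1)/(-7) = +0.1429; later rows by forward substitution.
  T[0,:] = [+0.0000, +0.1429, -0.5714, +0.4286]
  T[1,:] = [+0.0000, -0.0286, -0.4857, -0.4857]
  T[2,:] = [+0.0000, -0.0825, +0.2635, -0.8476]
  T[3,:] = [+0.0000, -0.1021, +0.1529, -0.9397]
|λ(T)| sorted: 0.9191, 0.1606, 0.0538, 0.0000.
ρ(T) = max|λ| = 0.9191; 0.9191 < 1: convergent.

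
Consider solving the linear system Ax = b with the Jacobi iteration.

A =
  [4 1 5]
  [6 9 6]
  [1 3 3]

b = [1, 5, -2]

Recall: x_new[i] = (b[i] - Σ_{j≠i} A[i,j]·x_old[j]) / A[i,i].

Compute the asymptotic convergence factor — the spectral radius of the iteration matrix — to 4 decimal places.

1.3768

Diagonal D = diag(4, 9, 3); L, U strict lower/upper.
Jacobi: T = -D⁻¹(L+U), T[0,2] = -(5)/(4) = -1.2500; T[0,0] = 0.
  T[0,:] = [+0.0000, -0.2500, -1.2500]
  T[1,:] = [-0.6667, +0.0000, -0.6667]
  T[2,:] = [-0.3333, -1.0000, +0.0000]
|eigenvalues of T|: 1.3768, 0.8035, 0.8035.
ρ = 1.3768; 1.3768 > 1 ⇒ diverges.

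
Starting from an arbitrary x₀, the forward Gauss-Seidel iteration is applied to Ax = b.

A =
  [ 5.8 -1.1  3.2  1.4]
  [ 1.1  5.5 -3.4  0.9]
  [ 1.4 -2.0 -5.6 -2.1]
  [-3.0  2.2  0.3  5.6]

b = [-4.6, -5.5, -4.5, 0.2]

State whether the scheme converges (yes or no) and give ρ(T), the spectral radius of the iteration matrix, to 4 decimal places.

yes, ρ = 0.7985

Write A = D+L+U with D = diag(5.8, 5.5, -5.6, 5.6).
T_GS = -(D+L)⁻¹U: row 0 first, T[0,2] = -(3.2)/(5.8) = -0.5517; later rows by forward substitution.
  T[0,:] = [+0.0000 +0.1897 -0.5517 -0.2414]
  T[1,:] = [+0.0000 -0.0379 +0.7285 -0.1154]
  T[2,:] = [+0.0000 +0.0610 -0.3981 -0.3941]
  T[3,:] = [+0.0000 +0.1132 -0.5604 -0.0629]
|eigenvalues of T|: 0.7985, 0.1717, 0.1717, 0.0000.
ρ(T) = max|λ| = 0.7985; 0.7985 < 1: convergent.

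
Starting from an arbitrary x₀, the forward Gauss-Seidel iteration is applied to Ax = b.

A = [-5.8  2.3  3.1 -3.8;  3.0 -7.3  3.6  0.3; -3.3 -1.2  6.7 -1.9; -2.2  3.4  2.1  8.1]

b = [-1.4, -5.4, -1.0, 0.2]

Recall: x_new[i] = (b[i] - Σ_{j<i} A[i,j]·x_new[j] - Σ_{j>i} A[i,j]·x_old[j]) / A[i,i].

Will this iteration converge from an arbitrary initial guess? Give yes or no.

yes

Diagonal D = diag(-5.8, -7.3, 6.7, 8.1); L, U strict lower/upper.
Gauss-Seidel: T = -(D+L)⁻¹U, row 0 first, T[0,1] = -(2.3)/(-5.8) = +0.3966; later rows by forward substitution.
  T[0,:] = [+0.0000 +0.3966 +0.5345 -0.6552]
  T[1,:] = [+0.0000 +0.1630 +0.7128 -0.2282]
  T[2,:] = [+0.0000 +0.2245 +0.3909 -0.0800]
  T[3,:] = [+0.0000 -0.0189 -0.2554 -0.0614]
|eigenvalues of T|: 0.7323, 0.1434, 0.1434, 0.0000.
spectral radius ρ = 0.7323; 0.7323 < 1 ⇒ converges.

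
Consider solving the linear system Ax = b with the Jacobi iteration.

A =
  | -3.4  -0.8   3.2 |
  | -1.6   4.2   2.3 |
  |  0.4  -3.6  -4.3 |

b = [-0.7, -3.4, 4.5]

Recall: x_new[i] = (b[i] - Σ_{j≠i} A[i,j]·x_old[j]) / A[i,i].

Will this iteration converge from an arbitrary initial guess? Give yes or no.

yes

Diagonal D = diag(-3.4, 4.2, -4.3); L, U strict lower/upper.
Jacobi T = -D⁻¹(L+U): T[1,2] = -(2.3)/(4.2) = -0.5476; T[1,1] = 0.
  T[0,:] = [+0.0000, -0.2353, +0.9412]
  T[1,:] = [+0.3810, +0.0000, -0.5476]
  T[2,:] = [+0.0930, -0.8372, +0.0000]
|roots of det(T-λI)|: 0.8844, 0.5708, 0.5708.
ρ = 0.8844; 0.8844 < 1 ⇒ converges.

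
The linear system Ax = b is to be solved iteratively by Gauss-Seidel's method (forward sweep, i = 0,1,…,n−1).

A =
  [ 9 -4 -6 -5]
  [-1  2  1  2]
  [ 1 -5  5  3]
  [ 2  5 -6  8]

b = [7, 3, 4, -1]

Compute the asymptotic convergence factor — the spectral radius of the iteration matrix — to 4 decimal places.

Write A = D+L+U with D = diag(9, 2, 5, 8).
GS T = -(D+L)⁻¹U: row 0 first, T[0,3] = -(-5)/(9) = +0.5556; later rows by forward substitution.
  T[0,:] = [+0.0000 +0.4444 +0.6667 +0.5556]
  T[1,:] = [+0.0000 +0.2222 -0.1667 -0.7222]
  T[2,:] = [+0.0000 +0.1333 -0.3000 -1.4333]
  T[3,:] = [+0.0000 -0.1500 -0.2875 -0.7625]
eigenvalue magnitudes: 1.2619, 0.3450, 0.0766, 0.0000.
spectral radius ρ = 1.2619; 1.2619 > 1, so it fails to converge.

1.2619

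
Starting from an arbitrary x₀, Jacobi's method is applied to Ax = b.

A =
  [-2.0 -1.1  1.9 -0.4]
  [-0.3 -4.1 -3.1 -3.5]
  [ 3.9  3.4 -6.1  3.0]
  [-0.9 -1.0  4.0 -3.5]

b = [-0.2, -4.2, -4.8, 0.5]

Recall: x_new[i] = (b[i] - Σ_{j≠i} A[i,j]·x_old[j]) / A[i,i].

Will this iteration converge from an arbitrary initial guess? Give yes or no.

Let D = diag(-2, -4.1, -6.1, -3.5); L, U the strict triangles.
Jacobi T = -D⁻¹(L+U): T[2,1] = -(3.4)/(-6.1) = +0.5574; T[2,2] = 0.
  T[0,:] = [+0.0000, -0.5500, +0.9500, -0.2000]
  T[1,:] = [-0.0732, +0.0000, -0.7561, -0.8537]
  T[2,:] = [+0.6393, +0.5574, +0.0000, +0.4918]
  T[3,:] = [-0.2571, -0.2857, +1.1429, +0.0000]
eigenvalue magnitudes: 1.3012, 0.8489, 0.4749, 0.4749.
ρ(T) = max|λ| = 1.3012; 1.3012 > 1 ⇒ diverges.

no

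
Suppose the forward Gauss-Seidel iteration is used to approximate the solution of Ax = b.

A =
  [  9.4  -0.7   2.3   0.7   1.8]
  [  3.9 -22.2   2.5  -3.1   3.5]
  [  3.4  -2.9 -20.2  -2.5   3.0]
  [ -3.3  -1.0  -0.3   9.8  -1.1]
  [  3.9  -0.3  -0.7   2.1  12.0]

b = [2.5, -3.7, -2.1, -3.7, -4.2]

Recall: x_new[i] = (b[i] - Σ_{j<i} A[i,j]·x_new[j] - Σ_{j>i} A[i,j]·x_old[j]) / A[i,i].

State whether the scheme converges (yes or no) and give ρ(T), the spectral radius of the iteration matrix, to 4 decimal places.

Write A = D+L+U with D = diag(9.4, -22.2, -20.2, 9.8, 12).
GS T = -(D+L)⁻¹U: row 0 first, T[0,1] = -(-0.7)/(9.4) = +0.0745; later rows by forward substitution.
  T[0,:] = [+0.0000, +0.0745, -0.2447, -0.0745, -0.1915]
  T[1,:] = [+0.0000, +0.0131, +0.0696, -0.1527, +0.1240]
  T[2,:] = [+0.0000, +0.0107, -0.0512, -0.1144, +0.0985]
  T[3,:] = [+0.0000, +0.0267, -0.0769, -0.0442, +0.0634]
  T[4,:] = [+0.0000, -0.0279, +0.0917, +0.0214, +0.0600]
moduli |λ_i(T)| = 0.1683, 0.0760, 0.0544, 0.0544, 0.0000.
spectral radius ρ = 0.1683; 0.1683 < 1: convergent.

yes, ρ = 0.1683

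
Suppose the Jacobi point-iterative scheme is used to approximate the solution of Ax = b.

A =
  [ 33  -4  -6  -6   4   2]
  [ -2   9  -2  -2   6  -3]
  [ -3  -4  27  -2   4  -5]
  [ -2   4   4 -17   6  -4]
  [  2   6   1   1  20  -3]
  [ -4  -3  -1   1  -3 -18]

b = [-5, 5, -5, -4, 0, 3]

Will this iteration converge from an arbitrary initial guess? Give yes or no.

yes

A = D + L + U where D = diag(33, 9, 27, -17, 20, -18).
Jacobi T = -D⁻¹(L+U): T[0,1] = -(-4)/(33) = +0.1212; T[0,0] = 0.
  T[0,:] = [+0.0000  +0.1212  +0.1818  +0.1818  -0.1212  -0.0606]
  T[1,:] = [+0.2222  +0.0000  +0.2222  +0.2222  -0.6667  +0.3333]
  T[2,:] = [+0.1111  +0.1481  +0.0000  +0.0741  -0.1481  +0.1852]
  T[3,:] = [-0.1176  +0.2353  +0.2353  +0.0000  +0.3529  -0.2353]
  T[4,:] = [-0.1000  -0.3000  -0.0500  -0.0500  +0.0000  +0.1500]
  T[5,:] = [-0.2222  -0.1667  -0.0556  +0.0556  -0.1667  +0.0000]
moduli |λ_i(T)| = 0.6159, 0.3680, 0.3680, 0.1759, 0.1341, 0.1341.
ρ(T) = max|λ| = 0.6159; 0.6159 < 1, so it converges for any x₀.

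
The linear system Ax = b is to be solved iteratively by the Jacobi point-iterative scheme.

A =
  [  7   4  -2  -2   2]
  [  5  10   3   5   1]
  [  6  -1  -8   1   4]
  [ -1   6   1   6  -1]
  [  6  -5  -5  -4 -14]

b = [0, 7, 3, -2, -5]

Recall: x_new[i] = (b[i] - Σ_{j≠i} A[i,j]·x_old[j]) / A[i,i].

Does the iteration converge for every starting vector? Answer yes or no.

Diagonal D = diag(7, 10, -8, 6, -14); L, U strict lower/upper.
Jacobi: T = -D⁻¹(L+U), T[4,0] = -(6)/(-14) = +0.4286; T[4,4] = 0.
  T[0,:] = [+0.0000 -0.5714 +0.2857 +0.2857 -0.2857]
  T[1,:] = [-0.5000 +0.0000 -0.3000 -0.5000 -0.1000]
  T[2,:] = [+0.7500 -0.1250 +0.0000 +0.1250 +0.5000]
  T[3,:] = [+0.1667 -1.0000 -0.1667 +0.0000 +0.1667]
  T[4,:] = [+0.4286 -0.3571 -0.3571 -0.2857 +0.0000]
|roots of det(T-λI)|: 1.1572, 0.6623, 0.5749, 0.5749, 0.1156.
ρ = 1.1572; 1.1572 > 1: divergent.

no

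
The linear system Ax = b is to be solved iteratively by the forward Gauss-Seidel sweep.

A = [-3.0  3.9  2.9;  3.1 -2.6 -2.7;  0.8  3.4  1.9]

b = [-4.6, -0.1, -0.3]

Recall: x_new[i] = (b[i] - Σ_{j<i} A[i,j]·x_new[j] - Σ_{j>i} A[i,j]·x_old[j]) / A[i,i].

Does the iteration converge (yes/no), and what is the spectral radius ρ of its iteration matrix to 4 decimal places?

no, ρ = 1.3575

A = D + L + U where D = diag(-3, -2.6, 1.9).
T_GS = -(D+L)⁻¹U: row 0 first, T[0,2] = -(2.9)/(-3) = +0.9667; later rows by forward substitution.
  T[0,:] = [+0.0000  +1.3000  +0.9667]
  T[1,:] = [+0.0000  +1.5500  +0.1141]
  T[2,:] = [+0.0000  -3.3211  -0.6112]
|eigenvalues of T|: 1.3575, 0.4187, 0.0000.
spectral radius ρ = 1.3575; 1.3575 > 1, so it fails to converge.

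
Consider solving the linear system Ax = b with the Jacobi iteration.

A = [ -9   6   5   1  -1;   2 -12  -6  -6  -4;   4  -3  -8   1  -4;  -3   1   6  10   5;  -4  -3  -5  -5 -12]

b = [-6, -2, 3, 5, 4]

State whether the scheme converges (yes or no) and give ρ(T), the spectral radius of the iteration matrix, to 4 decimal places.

Split A = D + L + U, D = diag(-9, -12, -8, 10, -12).
Jacobi T = -D⁻¹(L+U): T[1,4] = -(-4)/(-12) = -0.3333; T[1,1] = 0.
  T[0,:] = [+0.0000  +0.6667  +0.5556  +0.1111  -0.1111]
  T[1,:] = [+0.1667  +0.0000  -0.5000  -0.5000  -0.3333]
  T[2,:] = [+0.5000  -0.3750  +0.0000  +0.1250  -0.5000]
  T[3,:] = [+0.3000  -0.1000  -0.6000  +0.0000  -0.5000]
  T[4,:] = [-0.3333  -0.2500  -0.4167  -0.4167  +0.0000]
|roots of det(T-λI)|: 1.2236, 0.7831, 0.4476, 0.4476, 0.2471.
ρ = 1.2236; 1.2236 > 1 ⇒ diverges.

no, ρ = 1.2236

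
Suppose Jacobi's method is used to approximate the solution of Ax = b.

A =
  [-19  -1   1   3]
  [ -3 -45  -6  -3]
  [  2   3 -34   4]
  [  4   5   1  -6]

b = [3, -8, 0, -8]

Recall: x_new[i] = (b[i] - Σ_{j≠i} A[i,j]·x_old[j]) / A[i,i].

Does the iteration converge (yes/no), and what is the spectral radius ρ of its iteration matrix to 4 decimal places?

yes, ρ = 0.3319

A = D + L + U where D = diag(-19, -45, -34, -6).
Jacobi T = -D⁻¹(L+U): T[2,0] = -(2)/(-34) = +0.0588; T[2,2] = 0.
  T[0,:] = [+0.0000, -0.0526, +0.0526, +0.1579]
  T[1,:] = [-0.0667, +0.0000, -0.1333, -0.0667]
  T[2,:] = [+0.0588, +0.0882, +0.0000, +0.1176]
  T[3,:] = [+0.6667, +0.8333, +0.1667, +0.0000]
eigenvalue magnitudes: 0.3319, 0.2041, 0.2041, 0.0137.
ρ = 0.3319; 0.3319 < 1: convergent.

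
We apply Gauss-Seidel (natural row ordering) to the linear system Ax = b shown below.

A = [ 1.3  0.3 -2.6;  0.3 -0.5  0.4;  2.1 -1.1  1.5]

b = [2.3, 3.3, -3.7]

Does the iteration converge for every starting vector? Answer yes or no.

A = D + L + U where D = diag(1.3, -0.5, 1.5).
Gauss-Seidel: T = -(D+L)⁻¹U, row 0 first, T[0,1] = -(0.3)/(1.3) = -0.2308; later rows by forward substitution.
  T[0,:] = [+0.0000  -0.2308  +2.0000]
  T[1,:] = [+0.0000  -0.1385  +2.0000]
  T[2,:] = [+0.0000  +0.2215  -1.3333]
|λ(T)| sorted: 1.6303, 0.1585, 0.0000.
ρ = 1.6303; 1.6303 > 1: divergent.

no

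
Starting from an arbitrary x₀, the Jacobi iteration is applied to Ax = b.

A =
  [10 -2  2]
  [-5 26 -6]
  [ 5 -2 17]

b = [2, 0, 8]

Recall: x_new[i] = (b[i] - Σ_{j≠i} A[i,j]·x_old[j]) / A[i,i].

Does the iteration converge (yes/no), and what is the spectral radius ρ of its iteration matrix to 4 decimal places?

Split A = D + L + U, D = diag(10, 26, 17).
Jacobi: T = -D⁻¹(L+U), T[1,2] = -(-6)/(26) = +0.2308; T[1,1] = 0.
  T[0,:] = [+0.0000  +0.2000  -0.2000]
  T[1,:] = [+0.1923  +0.0000  +0.2308]
  T[2,:] = [-0.2941  +0.1176  +0.0000]
|eigenvalues of T|: 0.4105, 0.2100, 0.2100.
ρ(T) = max|λ| = 0.4105; 0.4105 < 1: convergent.

yes, ρ = 0.4105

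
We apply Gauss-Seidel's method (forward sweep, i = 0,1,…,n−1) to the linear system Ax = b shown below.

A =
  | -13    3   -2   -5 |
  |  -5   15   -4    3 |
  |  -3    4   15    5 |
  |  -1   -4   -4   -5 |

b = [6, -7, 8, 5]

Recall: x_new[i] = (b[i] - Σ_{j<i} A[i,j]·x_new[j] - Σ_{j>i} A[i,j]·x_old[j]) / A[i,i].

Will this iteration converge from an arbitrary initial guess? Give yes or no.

yes

Write A = D+L+U with D = diag(-13, 15, 15, -5).
GS T = -(D+L)⁻¹U: row 0 first, T[0,3] = -(-5)/(-13) = -0.3846; later rows by forward substitution.
  T[0,:] = [+0.0000 +0.2308 -0.1538 -0.3846]
  T[1,:] = [+0.0000 +0.0769 +0.2154 -0.3282]
  T[2,:] = [+0.0000 +0.0256 -0.0882 -0.3227]
  T[3,:] = [+0.0000 -0.1282 -0.0710 +0.5977]
|eigenvalues of T|: 0.7124, 0.0759, 0.0759, 0.0000.
spectral radius ρ = 0.7124; 0.7124 < 1: convergent.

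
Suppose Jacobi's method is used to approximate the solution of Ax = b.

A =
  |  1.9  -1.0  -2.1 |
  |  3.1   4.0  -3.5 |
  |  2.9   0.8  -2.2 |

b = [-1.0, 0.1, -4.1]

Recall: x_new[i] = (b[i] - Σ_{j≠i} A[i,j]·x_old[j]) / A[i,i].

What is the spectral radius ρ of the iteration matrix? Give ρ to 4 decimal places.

1.2652

Write A = D+L+U with D = diag(1.9, 4, -2.2).
Jacobi T = -D⁻¹(L+U): T[0,1] = -(-1)/(1.9) = +0.5263; T[0,0] = 0.
  T[0,:] = [+0.0000, +0.5263, +1.1053]
  T[1,:] = [-0.7750, +0.0000, +0.8750]
  T[2,:] = [+1.3182, +0.3636, +0.0000]
eigenvalue magnitudes: 1.2652, 1.0408, 0.2245.
spectral radius ρ = 1.2652; 1.2652 > 1, so it fails to converge.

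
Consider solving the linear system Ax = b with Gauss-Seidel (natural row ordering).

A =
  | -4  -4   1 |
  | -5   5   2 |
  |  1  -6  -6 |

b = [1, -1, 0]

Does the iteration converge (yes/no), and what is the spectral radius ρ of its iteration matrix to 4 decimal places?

yes, ρ = 0.8838

Diagonal D = diag(-4, 5, -6); L, U strict lower/upper.
GS T = -(D+L)⁻¹U: row 0 first, T[0,2] = -(1)/(-4) = +0.2500; later rows by forward substitution.
  T[0,:] = [+0.0000 -1.0000 +0.2500]
  T[1,:] = [+0.0000 -1.0000 -0.1500]
  T[2,:] = [+0.0000 +0.8333 +0.1917]
|roots of det(T-λI)|: 0.8838, 0.0754, 0.0000.
ρ = 0.8838; 0.8838 < 1: convergent.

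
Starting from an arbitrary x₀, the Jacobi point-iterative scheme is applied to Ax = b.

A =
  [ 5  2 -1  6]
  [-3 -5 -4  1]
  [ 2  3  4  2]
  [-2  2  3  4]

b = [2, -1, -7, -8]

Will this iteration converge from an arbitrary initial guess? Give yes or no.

Write A = D+L+U with D = diag(5, -5, 4, 4).
Jacobi: T = -D⁻¹(L+U), T[1,3] = -(1)/(-5) = +0.2000; T[1,1] = 0.
  T[0,:] = [+0.0000 -0.4000 +0.2000 -1.2000]
  T[1,:] = [-0.6000 +0.0000 -0.8000 +0.2000]
  T[2,:] = [-0.5000 -0.7500 +0.0000 -0.5000]
  T[3,:] = [+0.5000 -0.5000 -0.7500 +0.0000]
eigenvalue magnitudes: 1.2955, 0.9193, 0.9193, 0.6851.
spectral radius ρ = 1.2955; 1.2955 > 1, so it fails to converge.

no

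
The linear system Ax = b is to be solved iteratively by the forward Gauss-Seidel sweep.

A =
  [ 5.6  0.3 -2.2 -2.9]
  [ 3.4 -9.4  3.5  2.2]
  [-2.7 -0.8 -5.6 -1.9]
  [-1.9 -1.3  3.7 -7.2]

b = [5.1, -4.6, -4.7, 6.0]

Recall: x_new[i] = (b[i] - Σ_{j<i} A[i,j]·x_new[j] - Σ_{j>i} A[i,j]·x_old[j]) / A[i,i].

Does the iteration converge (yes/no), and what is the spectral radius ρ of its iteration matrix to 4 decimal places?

yes, ρ = 0.9222

A = D + L + U where D = diag(5.6, -9.4, -5.6, -7.2).
GS T = -(D+L)⁻¹U: row 0 first, T[0,2] = -(-2.2)/(5.6) = +0.3929; later rows by forward substitution.
  T[0,:] = [+0.0000, -0.0536, +0.3929, +0.5179]
  T[1,:] = [+0.0000, -0.0194, +0.5144, +0.4214]
  T[2,:] = [+0.0000, +0.0286, -0.2629, -0.6492]
  T[3,:] = [+0.0000, +0.0323, -0.3317, -0.5463]
|roots of det(T-λI)|: 0.9222, 0.0626, 0.0309, 0.0000.
spectral radius ρ = 0.9222; 0.9222 < 1: convergent.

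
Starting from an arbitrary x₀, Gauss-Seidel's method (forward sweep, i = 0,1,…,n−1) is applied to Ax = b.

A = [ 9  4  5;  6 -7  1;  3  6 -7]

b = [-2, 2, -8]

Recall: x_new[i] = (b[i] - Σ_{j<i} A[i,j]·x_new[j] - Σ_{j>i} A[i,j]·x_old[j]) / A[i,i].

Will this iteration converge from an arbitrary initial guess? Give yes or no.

Write A = D+L+U with D = diag(9, -7, -7).
T_GS = -(D+L)⁻¹U: row 0 first, T[0,1] = -(4)/(9) = -0.4444; later rows by forward substitution.
  T[0,:] = [+0.0000, -0.4444, -0.5556]
  T[1,:] = [+0.0000, -0.3810, -0.3333]
  T[2,:] = [+0.0000, -0.5170, -0.5238]
|eigenvalues of T|: 0.8736, 0.0311, 0.0000.
spectral radius ρ = 0.8736; 0.8736 < 1: convergent.

yes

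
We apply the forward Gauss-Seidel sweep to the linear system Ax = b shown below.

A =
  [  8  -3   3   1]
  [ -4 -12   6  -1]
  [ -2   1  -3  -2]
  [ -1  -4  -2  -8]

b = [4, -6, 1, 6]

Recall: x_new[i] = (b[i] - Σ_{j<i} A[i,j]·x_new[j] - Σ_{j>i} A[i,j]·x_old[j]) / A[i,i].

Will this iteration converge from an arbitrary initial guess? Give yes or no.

yes

A = D + L + U where D = diag(8, -12, -3, -8).
T_GS = -(D+L)⁻¹U: row 0 first, T[0,2] = -(3)/(8) = -0.3750; later rows by forward substitution.
  T[0,:] = [+0.0000 +0.3750 -0.3750 -0.1250]
  T[1,:] = [+0.0000 -0.1250 +0.6250 -0.0417]
  T[2,:] = [+0.0000 -0.2917 +0.4583 -0.5972]
  T[3,:] = [+0.0000 +0.0885 -0.3802 +0.1858]
|roots of det(T-λI)|: 0.6188, 0.1589, 0.1589, 0.0000.
ρ(T) = max|λ| = 0.6188; 0.6188 < 1 ⇒ converges.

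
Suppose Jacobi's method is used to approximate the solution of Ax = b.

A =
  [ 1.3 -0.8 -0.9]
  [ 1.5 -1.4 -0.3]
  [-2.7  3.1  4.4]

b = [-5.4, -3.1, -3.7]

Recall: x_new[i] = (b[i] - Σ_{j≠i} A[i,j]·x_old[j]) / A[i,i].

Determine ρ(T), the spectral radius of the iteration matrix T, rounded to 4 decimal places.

1.3032

Diagonal D = diag(1.3, -1.4, 4.4); L, U strict lower/upper.
Jacobi T = -D⁻¹(L+U): T[0,2] = -(-0.9)/(1.3) = +0.6923; T[0,0] = 0.
  T[0,:] = [+0.0000 +0.6154 +0.6923]
  T[1,:] = [+1.0714 +0.0000 -0.2143]
  T[2,:] = [+0.6136 -0.7045 +0.0000]
moduli |λ_i(T)| = 1.3032, 0.6805, 0.6805.
ρ = 1.3032; 1.3032 > 1, so it fails to converge.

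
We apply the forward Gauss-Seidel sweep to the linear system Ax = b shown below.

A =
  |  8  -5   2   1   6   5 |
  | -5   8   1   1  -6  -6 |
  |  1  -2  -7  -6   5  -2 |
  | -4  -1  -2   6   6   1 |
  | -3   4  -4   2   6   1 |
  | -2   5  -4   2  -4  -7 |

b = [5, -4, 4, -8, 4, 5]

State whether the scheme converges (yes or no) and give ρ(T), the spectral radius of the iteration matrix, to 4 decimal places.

Diagonal D = diag(8, 8, -7, 6, 6, -7); L, U strict lower/upper.
Gauss-Seidel: T = -(D+L)⁻¹U, row 0 first, T[0,1] = -(-5)/(8) = +0.6250; later rows by forward substitution.
  T[0,:] = [+0.0000  +0.6250  -0.2500  -0.1250  -0.7500  -0.6250]
  T[1,:] = [+0.0000  +0.3906  -0.2812  -0.2031  +0.2812  +0.3594]
  T[2,:] = [+0.0000  -0.0223  +0.0446  -0.8170  +0.5268  -0.4777]
  T[3,:] = [+0.0000  +0.4743  -0.1987  -0.3895  -1.2775  -0.6827]
  T[4,:] = [+0.0000  -0.1209  +0.1585  -0.3419  +0.2145  -0.8096]
  T[5,:] = [+0.0000  +0.3178  -0.3023  +0.4415  -0.3734  +0.9758]
eigenvalue magnitudes: 1.6314, 0.4189, 0.2739, 0.1305, 0.1305, 0.0000.
ρ(T) = max|λ| = 1.6314; 1.6314 > 1 ⇒ diverges.

no, ρ = 1.6314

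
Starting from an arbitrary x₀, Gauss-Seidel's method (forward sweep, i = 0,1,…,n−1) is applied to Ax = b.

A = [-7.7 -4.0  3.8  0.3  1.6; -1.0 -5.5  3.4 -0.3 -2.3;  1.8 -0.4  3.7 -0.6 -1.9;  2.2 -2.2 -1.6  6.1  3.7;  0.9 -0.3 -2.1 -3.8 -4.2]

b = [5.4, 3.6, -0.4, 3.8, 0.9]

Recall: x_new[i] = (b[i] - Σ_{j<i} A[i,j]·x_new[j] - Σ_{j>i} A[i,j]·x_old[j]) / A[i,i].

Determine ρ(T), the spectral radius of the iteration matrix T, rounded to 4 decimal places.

0.8730

Diagonal D = diag(-7.7, -5.5, 3.7, 6.1, -4.2); L, U strict lower/upper.
GS T = -(D+L)⁻¹U: row 0 first, T[0,4] = -(1.6)/(-7.7) = +0.2078; later rows by forward substitution.
  T[0,:] = [+0.0000  -0.5195  +0.4935  +0.0390  +0.2078]
  T[1,:] = [+0.0000  +0.0945  +0.5285  -0.0616  -0.4560]
  T[2,:] = [+0.0000  +0.2629  -0.1830  +0.1365  +0.3631]
  T[3,:] = [+0.0000  +0.2904  -0.0354  -0.0005  -0.7507]
  T[4,:] = [+0.0000  -0.5123  +0.1915  -0.0551  +0.5747]
eigenvalue magnitudes: 0.8730, 0.6834, 0.2510, 0.0452, 0.0000.
spectral radius ρ = 0.8730; 0.8730 < 1: convergent.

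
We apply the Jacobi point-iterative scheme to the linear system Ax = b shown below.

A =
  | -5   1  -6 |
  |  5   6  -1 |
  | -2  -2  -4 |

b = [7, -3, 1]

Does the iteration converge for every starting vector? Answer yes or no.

Write A = D+L+U with D = diag(-5, 6, -4).
T_J = -D⁻¹(L+U): T[0,2] = -(-6)/(-5) = -1.2000; T[0,0] = 0.
  T[0,:] = [+0.0000  +0.2000  -1.2000]
  T[1,:] = [-0.8333  +0.0000  +0.1667]
  T[2,:] = [-0.5000  -0.5000  +0.0000]
eigenvalue magnitudes: 0.9465, 0.7388, 0.7388.
ρ(T) = max|λ| = 0.9465; 0.9465 < 1: convergent.

yes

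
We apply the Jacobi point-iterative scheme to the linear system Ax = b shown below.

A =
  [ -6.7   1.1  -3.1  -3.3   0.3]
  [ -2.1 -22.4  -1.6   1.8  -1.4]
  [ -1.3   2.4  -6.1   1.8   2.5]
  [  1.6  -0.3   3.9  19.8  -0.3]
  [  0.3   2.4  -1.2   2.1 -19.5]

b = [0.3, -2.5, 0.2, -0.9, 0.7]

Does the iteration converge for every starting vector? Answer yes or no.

Diagonal D = diag(-6.7, -22.4, -6.1, 19.8, -19.5); L, U strict lower/upper.
Jacobi: T = -D⁻¹(L+U), T[1,4] = -(-1.4)/(-22.4) = -0.0625; T[1,1] = 0.
  T[0,:] = [+0.0000 +0.1642 -0.4627 -0.4925 +0.0448]
  T[1,:] = [-0.0938 +0.0000 -0.0714 +0.0804 -0.0625]
  T[2,:] = [-0.2131 +0.3934 +0.0000 +0.2951 +0.4098]
  T[3,:] = [-0.0808 +0.0152 -0.1970 +0.0000 +0.0152]
  T[4,:] = [+0.0154 +0.1231 -0.0615 +0.1077 +0.0000]
|roots of det(T-λI)|: 0.3215, 0.2480, 0.2480, 0.1736, 0.1736.
ρ(T) = max|λ| = 0.3215; 0.3215 < 1 ⇒ converges.

yes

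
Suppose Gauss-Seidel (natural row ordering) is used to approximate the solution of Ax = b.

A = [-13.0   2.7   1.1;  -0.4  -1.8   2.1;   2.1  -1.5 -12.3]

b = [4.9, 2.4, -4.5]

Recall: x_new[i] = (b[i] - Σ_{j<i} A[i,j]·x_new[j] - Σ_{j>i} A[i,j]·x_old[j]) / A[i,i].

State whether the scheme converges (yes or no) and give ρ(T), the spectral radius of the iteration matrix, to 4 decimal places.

yes, ρ = 0.3066

Write A = D+L+U with D = diag(-13, -1.8, -12.3).
GS T = -(D+L)⁻¹U: row 0 first, T[0,1] = -(2.7)/(-13) = +0.2077; later rows by forward substitution.
  T[0,:] = [+0.0000  +0.2077  +0.0846]
  T[1,:] = [+0.0000  -0.0462  +1.1479]
  T[2,:] = [+0.0000  +0.0411  -0.1255]
moduli |λ_i(T)| = 0.3066, 0.1349, 0.0000.
ρ(T) = max|λ| = 0.3066; 0.3066 < 1, so it converges for any x₀.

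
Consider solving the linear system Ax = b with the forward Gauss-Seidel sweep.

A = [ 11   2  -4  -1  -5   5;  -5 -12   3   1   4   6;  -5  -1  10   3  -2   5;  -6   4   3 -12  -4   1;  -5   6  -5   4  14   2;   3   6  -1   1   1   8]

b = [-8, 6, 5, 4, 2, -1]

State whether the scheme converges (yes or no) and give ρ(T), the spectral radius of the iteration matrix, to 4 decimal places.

yes, ρ = 0.9027

Diagonal D = diag(11, -12, 10, -12, 14, 8); L, U strict lower/upper.
T_GS = -(D+L)⁻¹U: row 0 first, T[0,2] = -(-4)/(11) = +0.3636; later rows by forward substitution.
  T[0,:] = [+0.0000, -0.1818, +0.3636, +0.0909, +0.4545, -0.4545]
  T[1,:] = [+0.0000, +0.0758, +0.0985, +0.0455, +0.1439, +0.6894]
  T[2,:] = [+0.0000, -0.0833, +0.1917, -0.2500, +0.4417, -0.6583]
  T[3,:] = [+0.0000, +0.0953, -0.1011, -0.0928, -0.4022, +0.3758]
  T[4,:] = [+0.0000, -0.1544, +0.1850, -0.0498, +0.3733, -0.9431]
  T[5,:] = [+0.0000, +0.0083, -0.1968, -0.0816, -0.2196, -0.3580]
|roots of det(T-λI)|: 0.9027, 0.6024, 0.1591, 0.1591, 0.0177, 0.0000.
ρ = 0.9027; 0.9027 < 1 ⇒ converges.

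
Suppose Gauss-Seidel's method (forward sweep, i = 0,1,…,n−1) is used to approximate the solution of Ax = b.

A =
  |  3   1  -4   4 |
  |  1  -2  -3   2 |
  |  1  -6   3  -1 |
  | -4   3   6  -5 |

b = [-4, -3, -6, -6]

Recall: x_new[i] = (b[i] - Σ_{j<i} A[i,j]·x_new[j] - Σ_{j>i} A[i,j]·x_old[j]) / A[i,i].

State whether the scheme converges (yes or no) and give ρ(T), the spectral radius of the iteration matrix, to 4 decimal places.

no, ρ = 1.2166

A = D + L + U where D = diag(3, -2, 3, -5).
Gauss-Seidel: T = -(D+L)⁻¹U, row 0 first, T[0,3] = -(4)/(3) = -1.3333; later rows by forward substitution.
  T[0,:] = [+0.0000  -0.3333  +1.3333  -1.3333]
  T[1,:] = [+0.0000  -0.1667  -0.8333  +0.3333]
  T[2,:] = [+0.0000  -0.2222  -2.1111  +1.4444]
  T[3,:] = [+0.0000  -0.1000  -4.1000  +3.0000]
|λ(T)| sorted: 1.2166, 0.6604, 0.1660, 0.0000.
ρ = 1.2166; 1.2166 > 1: divergent.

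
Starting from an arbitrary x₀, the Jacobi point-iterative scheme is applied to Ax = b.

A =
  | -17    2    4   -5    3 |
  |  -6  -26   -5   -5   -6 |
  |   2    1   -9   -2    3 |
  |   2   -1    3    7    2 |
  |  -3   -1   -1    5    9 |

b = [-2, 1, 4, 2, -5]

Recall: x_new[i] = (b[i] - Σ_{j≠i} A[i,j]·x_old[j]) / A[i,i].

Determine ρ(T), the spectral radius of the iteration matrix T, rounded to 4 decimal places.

Let D = diag(-17, -26, -9, 7, 9); L, U the strict triangles.
Jacobi T = -D⁻¹(L+U): T[2,1] = -(1)/(-9) = +0.1111; T[2,2] = 0.
  T[0,:] = [+0.0000, +0.1176, +0.2353, -0.2941, +0.1765]
  T[1,:] = [-0.2308, +0.0000, -0.1923, -0.1923, -0.2308]
  T[2,:] = [+0.2222, +0.1111, +0.0000, -0.2222, +0.3333]
  T[3,:] = [-0.2857, +0.1429, -0.4286, +0.0000, -0.2857]
  T[4,:] = [+0.3333, +0.1111, +0.1111, -0.5556, +0.0000]
|eigenvalues of T|: 0.8583, 0.3815, 0.3815, 0.1878, 0.1878.
ρ(T) = max|λ| = 0.8583; 0.8583 < 1 ⇒ converges.

0.8583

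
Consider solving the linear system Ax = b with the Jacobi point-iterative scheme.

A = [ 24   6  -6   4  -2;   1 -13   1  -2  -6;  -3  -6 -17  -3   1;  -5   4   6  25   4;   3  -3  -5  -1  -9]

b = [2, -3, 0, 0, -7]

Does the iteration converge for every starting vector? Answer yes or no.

A = D + L + U where D = diag(24, -13, -17, 25, -9).
T_J = -D⁻¹(L+U): T[3,1] = -(4)/(25) = -0.1600; T[3,3] = 0.
  T[0,:] = [+0.0000  -0.2500  +0.2500  -0.1667  +0.0833]
  T[1,:] = [+0.0769  +0.0000  +0.0769  -0.1538  -0.4615]
  T[2,:] = [-0.1765  -0.3529  +0.0000  -0.1765  +0.0588]
  T[3,:] = [+0.2000  -0.1600  -0.2400  +0.0000  -0.1600]
  T[4,:] = [+0.3333  -0.3333  -0.5556  -0.1111  +0.0000]
|λ(T)| sorted: 0.6239, 0.4191, 0.4191, 0.3899, 0.0822.
ρ = 0.6239; 0.6239 < 1, so it converges for any x₀.

yes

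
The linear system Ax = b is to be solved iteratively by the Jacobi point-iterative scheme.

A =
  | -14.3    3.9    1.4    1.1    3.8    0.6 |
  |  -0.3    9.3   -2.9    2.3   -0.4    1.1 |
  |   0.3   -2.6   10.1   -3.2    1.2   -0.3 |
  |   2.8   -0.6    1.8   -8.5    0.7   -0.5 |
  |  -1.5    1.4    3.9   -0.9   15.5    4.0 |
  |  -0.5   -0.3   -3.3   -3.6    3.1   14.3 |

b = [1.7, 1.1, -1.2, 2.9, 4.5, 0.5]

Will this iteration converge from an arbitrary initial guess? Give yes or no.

yes

Write A = D+L+U with D = diag(-14.3, 9.3, 10.1, -8.5, 15.5, 14.3).
T_J = -D⁻¹(L+U): T[0,5] = -(0.6)/(-14.3) = +0.0420; T[0,0] = 0.
  T[0,:] = [+0.0000 +0.2727 +0.0979 +0.0769 +0.2657 +0.0420]
  T[1,:] = [+0.0323 +0.0000 +0.3118 -0.2473 +0.0430 -0.1183]
  T[2,:] = [-0.0297 +0.2574 +0.0000 +0.3168 -0.1188 +0.0297]
  T[3,:] = [+0.3294 -0.0706 +0.2118 +0.0000 +0.0824 -0.0588]
  T[4,:] = [+0.0968 -0.0903 -0.2516 +0.0581 +0.0000 -0.2581]
  T[5,:] = [+0.0350 +0.0210 +0.2308 +0.2517 -0.2168 +0.0000]
|λ(T)| sorted: 0.5238, 0.3667, 0.3667, 0.2666, 0.2475, 0.1562.
spectral radius ρ = 0.5238; 0.5238 < 1, so it converges for any x₀.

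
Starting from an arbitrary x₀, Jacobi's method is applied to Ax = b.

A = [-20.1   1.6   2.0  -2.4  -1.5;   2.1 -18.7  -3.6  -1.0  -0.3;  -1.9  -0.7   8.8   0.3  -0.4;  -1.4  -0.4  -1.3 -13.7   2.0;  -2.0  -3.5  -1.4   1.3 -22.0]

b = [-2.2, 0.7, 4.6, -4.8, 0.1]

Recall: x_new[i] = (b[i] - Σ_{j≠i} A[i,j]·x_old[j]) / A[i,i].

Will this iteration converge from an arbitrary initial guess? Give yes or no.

yes

Diagonal D = diag(-20.1, -18.7, 8.8, -13.7, -22); L, U strict lower/upper.
Jacobi T = -D⁻¹(L+U): T[2,0] = -(-1.9)/(8.8) = +0.2159; T[2,2] = 0.
  T[0,:] = [+0.0000  +0.0796  +0.0995  -0.1194  -0.0746]
  T[1,:] = [+0.1123  +0.0000  -0.1925  -0.0535  -0.0160]
  T[2,:] = [+0.2159  +0.0795  +0.0000  -0.0341  +0.0455]
  T[3,:] = [-0.1022  -0.0292  -0.0949  +0.0000  +0.1460]
  T[4,:] = [-0.0909  -0.1591  -0.0636  +0.0591  +0.0000]
|eigenvalues of T|: 0.2769, 0.1668, 0.1605, 0.1605, 0.0779.
ρ(T) = max|λ| = 0.2769; 0.2769 < 1 ⇒ converges.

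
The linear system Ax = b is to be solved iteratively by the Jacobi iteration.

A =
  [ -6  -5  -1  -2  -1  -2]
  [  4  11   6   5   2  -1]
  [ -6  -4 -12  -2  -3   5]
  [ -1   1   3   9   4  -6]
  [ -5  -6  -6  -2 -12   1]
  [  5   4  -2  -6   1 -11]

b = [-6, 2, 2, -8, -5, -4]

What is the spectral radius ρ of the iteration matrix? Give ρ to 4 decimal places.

Diagonal D = diag(-6, 11, -12, 9, -12, -11); L, U strict lower/upper.
Jacobi T = -D⁻¹(L+U): T[0,5] = -(-2)/(-6) = -0.3333; T[0,0] = 0.
  T[0,:] = [+0.0000 -0.8333 -0.1667 -0.3333 -0.1667 -0.3333]
  T[1,:] = [-0.3636 +0.0000 -0.5455 -0.4545 -0.1818 +0.0909]
  T[2,:] = [-0.5000 -0.3333 +0.0000 -0.1667 -0.2500 +0.4167]
  T[3,:] = [+0.1111 -0.1111 -0.3333 +0.0000 -0.4444 +0.6667]
  T[4,:] = [-0.4167 -0.5000 -0.5000 -0.1667 +0.0000 +0.0833]
  T[5,:] = [+0.4545 +0.3636 -0.1818 -0.5455 +0.0909 +0.0000]
moduli |λ_i(T)| = 1.3883, 0.8671, 0.8671, 0.4809, 0.4809, 0.2505.
ρ = 1.3883; 1.3883 > 1: divergent.

1.3883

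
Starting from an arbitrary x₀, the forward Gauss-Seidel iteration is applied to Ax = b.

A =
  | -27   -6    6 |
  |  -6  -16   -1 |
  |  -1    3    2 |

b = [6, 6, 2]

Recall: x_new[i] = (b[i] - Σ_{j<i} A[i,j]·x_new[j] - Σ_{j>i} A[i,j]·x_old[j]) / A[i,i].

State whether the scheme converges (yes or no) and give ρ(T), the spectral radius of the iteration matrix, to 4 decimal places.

Let D = diag(-27, -16, 2); L, U the strict triangles.
T_GS = -(D+L)⁻¹U: row 0 first, T[0,1] = -(-6)/(-27) = -0.2222; later rows by forward substitution.
  T[0,:] = [+0.0000, -0.2222, +0.2222]
  T[1,:] = [+0.0000, +0.0833, -0.1458]
  T[2,:] = [+0.0000, -0.2361, +0.3299]
|roots of det(T-λI)|: 0.4294, 0.0162, 0.0000.
ρ = 0.4294; 0.4294 < 1 ⇒ converges.

yes, ρ = 0.4294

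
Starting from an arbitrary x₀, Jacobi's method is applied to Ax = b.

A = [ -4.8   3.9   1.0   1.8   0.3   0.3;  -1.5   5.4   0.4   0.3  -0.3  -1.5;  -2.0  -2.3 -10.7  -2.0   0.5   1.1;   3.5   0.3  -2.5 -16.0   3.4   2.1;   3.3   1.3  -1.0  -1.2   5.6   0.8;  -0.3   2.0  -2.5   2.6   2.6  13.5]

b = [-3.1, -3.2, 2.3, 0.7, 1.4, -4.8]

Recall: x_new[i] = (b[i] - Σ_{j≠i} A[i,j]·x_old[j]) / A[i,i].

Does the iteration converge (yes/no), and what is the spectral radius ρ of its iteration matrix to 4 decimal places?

yes, ρ = 0.6622

Let D = diag(-4.8, 5.4, -10.7, -16, 5.6, 13.5); L, U the strict triangles.
Jacobi T = -D⁻¹(L+U): T[4,5] = -(0.8)/(5.6) = -0.1429; T[4,4] = 0.
  T[0,:] = [+0.0000  +0.8125  +0.2083  +0.3750  +0.0625  +0.0625]
  T[1,:] = [+0.2778  +0.0000  -0.0741  -0.0556  +0.0556  +0.2778]
  T[2,:] = [-0.1869  -0.2150  +0.0000  -0.1869  +0.0467  +0.1028]
  T[3,:] = [+0.2188  +0.0187  -0.1562  +0.0000  +0.2125  +0.1313]
  T[4,:] = [-0.5893  -0.2321  +0.1786  +0.2143  +0.0000  -0.1429]
  T[5,:] = [+0.0222  -0.1481  +0.1852  -0.1926  -0.1926  +0.0000]
|λ(T)| sorted: 0.6622, 0.3973, 0.3483, 0.3483, 0.1616, 0.1616.
spectral radius ρ = 0.6622; 0.6622 < 1 ⇒ converges.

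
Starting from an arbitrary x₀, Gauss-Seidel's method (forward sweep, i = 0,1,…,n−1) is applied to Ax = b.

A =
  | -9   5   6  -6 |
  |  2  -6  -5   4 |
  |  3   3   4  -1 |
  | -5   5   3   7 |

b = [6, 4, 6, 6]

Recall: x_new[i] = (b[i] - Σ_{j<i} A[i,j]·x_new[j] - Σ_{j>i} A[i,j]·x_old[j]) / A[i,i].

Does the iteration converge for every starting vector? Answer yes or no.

no

Write A = D+L+U with D = diag(-9, -6, 4, 7).
GS T = -(D+L)⁻¹U: row 0 first, T[0,1] = -(5)/(-9) = +0.5556; later rows by forward substitution.
  T[0,:] = [+0.0000 +0.5556 +0.6667 -0.6667]
  T[1,:] = [+0.0000 +0.1852 -0.6111 +0.4444]
  T[2,:] = [+0.0000 -0.5556 -0.0417 +0.4167]
  T[3,:] = [+0.0000 +0.5026 +0.9306 -0.9722]
moduli |λ_i(T)| = 1.5643, 0.6549, 0.0807, 0.0000.
ρ = 1.5643; 1.5643 > 1, so it fails to converge.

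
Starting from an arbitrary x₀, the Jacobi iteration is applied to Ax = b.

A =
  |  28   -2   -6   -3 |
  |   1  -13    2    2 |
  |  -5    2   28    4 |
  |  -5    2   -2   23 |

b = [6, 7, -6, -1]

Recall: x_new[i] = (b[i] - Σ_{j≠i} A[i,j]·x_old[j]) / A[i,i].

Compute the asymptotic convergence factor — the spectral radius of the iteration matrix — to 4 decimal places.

0.1987

Diagonal D = diag(28, -13, 28, 23); L, U strict lower/upper.
Jacobi T = -D⁻¹(L+U): T[2,0] = -(-5)/(28) = +0.1786; T[2,2] = 0.
  T[0,:] = [+0.0000 +0.0714 +0.2143 +0.1071]
  T[1,:] = [+0.0769 +0.0000 +0.1538 +0.1538]
  T[2,:] = [+0.1786 -0.0714 +0.0000 -0.1429]
  T[3,:] = [+0.2174 -0.0870 +0.0870 +0.0000]
|λ(T)| sorted: 0.1987, 0.1481, 0.0417, 0.0417.
ρ = 0.1987; 0.1987 < 1 ⇒ converges.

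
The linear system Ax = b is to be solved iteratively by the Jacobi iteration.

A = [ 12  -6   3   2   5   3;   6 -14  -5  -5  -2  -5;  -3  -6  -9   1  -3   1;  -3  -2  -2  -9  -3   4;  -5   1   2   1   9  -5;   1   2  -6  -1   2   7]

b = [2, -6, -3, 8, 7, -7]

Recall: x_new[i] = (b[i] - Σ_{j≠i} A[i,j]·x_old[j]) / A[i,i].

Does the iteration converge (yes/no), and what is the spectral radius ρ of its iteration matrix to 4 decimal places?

A = D + L + U where D = diag(12, -14, -9, -9, 9, 7).
Jacobi: T = -D⁻¹(L+U), T[1,5] = -(-5)/(-14) = -0.3571; T[1,1] = 0.
  T[0,:] = [+0.0000  +0.5000  -0.2500  -0.1667  -0.4167  -0.2500]
  T[1,:] = [+0.4286  +0.0000  -0.3571  -0.3571  -0.1429  -0.3571]
  T[2,:] = [-0.3333  -0.6667  +0.0000  +0.1111  -0.3333  +0.1111]
  T[3,:] = [-0.3333  -0.2222  -0.2222  +0.0000  -0.3333  +0.4444]
  T[4,:] = [+0.5556  -0.1111  -0.2222  -0.1111  +0.0000  +0.5556]
  T[5,:] = [-0.1429  -0.2857  +0.8571  +0.1429  -0.2857  +0.0000]
|roots of det(T-λI)|: 1.2611, 0.7899, 0.6838, 0.6838, 0.2652, 0.2652.
ρ = 1.2611; 1.2611 > 1, so it fails to converge.

no, ρ = 1.2611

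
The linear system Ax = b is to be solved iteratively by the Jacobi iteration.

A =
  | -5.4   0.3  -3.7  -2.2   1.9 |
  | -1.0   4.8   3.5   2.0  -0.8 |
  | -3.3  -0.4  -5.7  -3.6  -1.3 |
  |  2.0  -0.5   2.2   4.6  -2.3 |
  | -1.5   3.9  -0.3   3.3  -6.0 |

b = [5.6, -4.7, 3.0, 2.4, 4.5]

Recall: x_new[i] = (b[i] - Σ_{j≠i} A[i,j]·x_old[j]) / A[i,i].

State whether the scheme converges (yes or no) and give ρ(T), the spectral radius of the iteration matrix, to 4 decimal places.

A = D + L + U where D = diag(-5.4, 4.8, -5.7, 4.6, -6).
T_J = -D⁻¹(L+U): T[4,1] = -(3.9)/(-6) = +0.6500; T[4,4] = 0.
  T[0,:] = [+0.0000 +0.0556 -0.6852 -0.4074 +0.3519]
  T[1,:] = [+0.2083 +0.0000 -0.7292 -0.4167 +0.1667]
  T[2,:] = [-0.5789 -0.0702 +0.0000 -0.6316 -0.2281]
  T[3,:] = [-0.4348 +0.1087 -0.4783 +0.0000 +0.5000]
  T[4,:] = [-0.2500 +0.6500 -0.0500 +0.5500 +0.0000]
|roots of det(T-λI)|: 1.1807, 0.9983, 0.3657, 0.2808, 0.2808.
spectral radius ρ = 1.1807; 1.1807 > 1 ⇒ diverges.

no, ρ = 1.1807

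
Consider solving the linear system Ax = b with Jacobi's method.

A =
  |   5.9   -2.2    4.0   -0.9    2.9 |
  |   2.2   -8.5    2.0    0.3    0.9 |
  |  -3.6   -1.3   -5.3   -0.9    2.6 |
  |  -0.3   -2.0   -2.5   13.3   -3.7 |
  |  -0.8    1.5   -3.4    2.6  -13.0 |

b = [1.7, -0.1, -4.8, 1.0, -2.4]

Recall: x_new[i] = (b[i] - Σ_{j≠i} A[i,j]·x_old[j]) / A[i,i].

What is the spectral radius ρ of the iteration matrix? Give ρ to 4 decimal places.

0.7254

Let D = diag(5.9, -8.5, -5.3, 13.3, -13); L, U the strict triangles.
Jacobi: T = -D⁻¹(L+U), T[4,1] = -(1.5)/(-13) = +0.1154; T[4,4] = 0.
  T[0,:] = [+0.0000, +0.3729, -0.6780, +0.1525, -0.4915]
  T[1,:] = [+0.2588, +0.0000, +0.2353, +0.0353, +0.1059]
  T[2,:] = [-0.6792, -0.2453, +0.0000, -0.1698, +0.4906]
  T[3,:] = [+0.0226, +0.1504, +0.1880, +0.0000, +0.2782]
  T[4,:] = [-0.0615, +0.1154, -0.2615, +0.2000, +0.0000]
|roots of det(T-λI)|: 0.7254, 0.5179, 0.3270, 0.1089, 0.1089.
ρ(T) = max|λ| = 0.7254; 0.7254 < 1 ⇒ converges.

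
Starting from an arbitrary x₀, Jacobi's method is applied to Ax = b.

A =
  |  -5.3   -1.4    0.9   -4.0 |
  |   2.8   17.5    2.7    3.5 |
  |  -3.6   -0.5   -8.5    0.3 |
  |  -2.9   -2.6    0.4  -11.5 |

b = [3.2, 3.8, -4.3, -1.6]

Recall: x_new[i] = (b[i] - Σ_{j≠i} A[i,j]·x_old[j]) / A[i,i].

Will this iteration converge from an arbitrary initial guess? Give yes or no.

yes

Let D = diag(-5.3, 17.5, -8.5, -11.5); L, U the strict triangles.
Jacobi: T = -D⁻¹(L+U), T[1,0] = -(2.8)/(17.5) = -0.1600; T[1,1] = 0.
  T[0,:] = [+0.0000, -0.2642, +0.1698, -0.7547]
  T[1,:] = [-0.1600, +0.0000, -0.1543, -0.2000]
  T[2,:] = [-0.4235, -0.0588, +0.0000, +0.0353]
  T[3,:] = [-0.2522, -0.2261, +0.0348, +0.0000]
moduli |λ_i(T)| = 0.5729, 0.4139, 0.2149, 0.2149.
ρ = 0.5729; 0.5729 < 1: convergent.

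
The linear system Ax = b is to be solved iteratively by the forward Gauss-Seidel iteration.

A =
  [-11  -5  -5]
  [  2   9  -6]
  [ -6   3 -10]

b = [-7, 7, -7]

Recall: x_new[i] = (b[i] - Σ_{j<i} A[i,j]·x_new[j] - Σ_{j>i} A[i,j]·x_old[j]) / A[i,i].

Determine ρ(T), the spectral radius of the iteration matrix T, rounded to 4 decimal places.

Write A = D+L+U with D = diag(-11, 9, -10).
Gauss-Seidel: T = -(D+L)⁻¹U, row 0 first, T[0,1] = -(-5)/(-11) = -0.4545; later rows by forward substitution.
  T[0,:] = [+0.0000  -0.4545  -0.4545]
  T[1,:] = [+0.0000  +0.1010  +0.7677]
  T[2,:] = [+0.0000  +0.3030  +0.5030]
eigenvalue magnitudes: 0.8245, 0.2205, 0.0000.
spectral radius ρ = 0.8245; 0.8245 < 1, so it converges for any x₀.

0.8245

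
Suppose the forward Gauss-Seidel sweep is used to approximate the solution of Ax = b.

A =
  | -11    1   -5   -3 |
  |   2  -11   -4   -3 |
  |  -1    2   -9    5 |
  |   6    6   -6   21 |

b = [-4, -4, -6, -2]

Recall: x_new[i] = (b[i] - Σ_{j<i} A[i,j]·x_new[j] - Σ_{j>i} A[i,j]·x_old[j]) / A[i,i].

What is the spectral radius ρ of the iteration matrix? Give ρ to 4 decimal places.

0.5656

Diagonal D = diag(-11, -11, -9, 21); L, U strict lower/upper.
T_GS = -(D+L)⁻¹U: row 0 first, T[0,3] = -(-3)/(-11) = -0.2727; later rows by forward substitution.
  T[0,:] = [+0.0000 +0.0909 -0.4545 -0.2727]
  T[1,:] = [+0.0000 +0.0165 -0.4463 -0.3223]
  T[2,:] = [+0.0000 -0.0064 -0.0487 +0.5142]
  T[3,:] = [+0.0000 -0.0325 +0.2435 +0.3169]
moduli |λ_i(T)| = 0.5656, 0.2426, 0.0382, 0.0000.
ρ(T) = max|λ| = 0.5656; 0.5656 < 1, so it converges for any x₀.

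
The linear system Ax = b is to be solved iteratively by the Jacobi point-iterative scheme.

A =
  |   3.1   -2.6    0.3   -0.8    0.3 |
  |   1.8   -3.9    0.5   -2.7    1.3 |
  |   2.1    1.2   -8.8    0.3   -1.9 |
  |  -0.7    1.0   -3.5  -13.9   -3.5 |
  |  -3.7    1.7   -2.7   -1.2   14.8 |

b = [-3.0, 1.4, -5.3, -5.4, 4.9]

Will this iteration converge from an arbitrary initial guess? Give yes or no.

Diagonal D = diag(3.1, -3.9, -8.8, -13.9, 14.8); L, U strict lower/upper.
T_J = -D⁻¹(L+U): T[1,3] = -(-2.7)/(-3.9) = -0.6923; T[1,1] = 0.
  T[0,:] = [+0.0000  +0.8387  -0.0968  +0.2581  -0.0968]
  T[1,:] = [+0.4615  +0.0000  +0.1282  -0.6923  +0.3333]
  T[2,:] = [+0.2386  +0.1364  +0.0000  +0.0341  -0.2159]
  T[3,:] = [-0.0504  +0.0719  -0.2518  +0.0000  -0.2518]
  T[4,:] = [+0.2500  -0.1149  +0.1824  +0.0811  +0.0000]
|roots of det(T-λI)|: 0.7338, 0.5638, 0.5116, 0.5116, 0.0339.
ρ = 0.7338; 0.7338 < 1, so it converges for any x₀.

yes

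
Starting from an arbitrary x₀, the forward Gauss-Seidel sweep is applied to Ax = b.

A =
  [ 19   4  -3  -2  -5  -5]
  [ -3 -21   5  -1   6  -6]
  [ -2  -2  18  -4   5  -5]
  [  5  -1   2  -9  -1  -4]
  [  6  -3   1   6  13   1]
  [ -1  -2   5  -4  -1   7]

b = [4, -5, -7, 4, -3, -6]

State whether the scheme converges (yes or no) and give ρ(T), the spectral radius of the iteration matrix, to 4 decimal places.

Split A = D + L + U, D = diag(19, -21, 18, -9, 13, 7).
Gauss-Seidel: T = -(D+L)⁻¹U, row 0 first, T[0,5] = -(-5)/(19) = +0.2632; later rows by forward substitution.
  T[0,:] = [+0.0000  -0.2105  +0.1579  +0.1053  +0.2632  +0.2632]
  T[1,:] = [+0.0000  +0.0301  +0.2155  -0.0627  +0.2481  -0.3233]
  T[2,:] = [+0.0000  -0.0201  +0.0415  +0.2270  -0.2210  +0.2711]
  T[3,:] = [+0.0000  -0.1248  +0.0730  +0.1159  -0.0416  -0.2021]
  T[4,:] = [+0.0000  +0.1632  -0.0600  -0.1340  -0.0280  -0.2006]
  T[5,:] = [+0.0000  -0.0551  +0.0876  -0.1179  +0.2386  -0.3925]
eigenvalue magnitudes: 0.5051, 0.2451, 0.2451, 0.1727, 0.0026, 0.0000.
ρ = 0.5051; 0.5051 < 1, so it converges for any x₀.

yes, ρ = 0.5051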